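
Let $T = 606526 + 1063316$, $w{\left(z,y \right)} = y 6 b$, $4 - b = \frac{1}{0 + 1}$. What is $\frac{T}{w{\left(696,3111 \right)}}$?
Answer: $\frac{1819}{61} \approx 29.82$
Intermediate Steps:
$b = 3$ ($b = 4 - \frac{1}{0 + 1} = 4 - 1^{-1} = 4 - 1 = 3$)
$w{\left(z,y \right)} = 18 y$ ($w{\left(z,y \right)} = y 6 \cdot 3 = 6 y 3 = 18 y$)
$T = 1669842$
$\frac{T}{w{\left(696,3111 \right)}} = \frac{1669842}{18 \cdot 3111} = \frac{1669842}{55998} = 1669842 \cdot \frac{1}{55998} = \frac{1819}{61}$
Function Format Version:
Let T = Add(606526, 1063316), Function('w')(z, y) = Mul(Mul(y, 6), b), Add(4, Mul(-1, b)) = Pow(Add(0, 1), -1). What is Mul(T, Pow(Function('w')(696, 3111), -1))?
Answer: Rational(1819, 61) ≈ 29.820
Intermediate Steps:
b = 3 (b = Add(4, Mul(-1, Pow(Add(0, 1), -1))) = Add(4, Mul(-1, Pow(1, -1))) = Add(4, Mul(-1, 1)) = Add(4, -1) = 3)
Function('w')(z, y) = Mul(18, y) (Function('w')(z, y) = Mul(Mul(y, 6), 3) = Mul(Mul(6, y), 3) = Mul(18, y))
T = 1669842
Mul(T, Pow(Function('w')(696, 3111), -1)) = Mul(1669842, Pow(Mul(18, 3111), -1)) = Mul(1669842, Pow(55998, -1)) = Mul(1669842, Rational(1, 55998)) = Rational(1819, 61)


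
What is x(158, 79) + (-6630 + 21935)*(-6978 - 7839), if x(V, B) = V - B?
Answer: -226774106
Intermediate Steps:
x(158, 79) + (-6630 + 21935)*(-6978 - 7839) = (158 - 1*79) + (-6630 + 21935)*(-6978 - 7839) = (158 - 79) + 15305*(-14817) = 79 - 226774185 = -226774106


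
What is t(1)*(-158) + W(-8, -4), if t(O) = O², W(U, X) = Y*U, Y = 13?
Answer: -262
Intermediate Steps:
W(U, X) = 13*U
t(1)*(-158) + W(-8, -4) = 1²*(-158) + 13*(-8) = 1*(-158) - 104 = -158 - 104 = -262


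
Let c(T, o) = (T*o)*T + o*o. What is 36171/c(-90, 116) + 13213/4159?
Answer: 12743164117/3963759904 ≈ 3.2149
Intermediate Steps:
c(T, o) = o² + o*T² (c(T, o) = o*T² + o² = o² + o*T²)
36171/c(-90, 116) + 13213/4159 = 36171/((116*(116 + (-90)²))) + 13213/4159 = 36171/((116*(116 + 8100))) + 13213*(1/4159) = 36171/((116*8216)) + 13213/4159 = 36171/953056 + 13213/4159 = 12743164117/3963759904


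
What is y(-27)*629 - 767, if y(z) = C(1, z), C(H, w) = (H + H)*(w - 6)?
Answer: -42281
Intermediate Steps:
C(H, w) = 2*H*(-6 + w) (C(H, w) = (2*H)*(-6 + w) = 2*H*(-6 + w))
y(z) = -12 + 2*z (y(z) = 2*1*(-6 + z) = -12 + 2*z)
y(-27)*629 - 767 = (-12 + 2*(-27))*629 - 767 = (-12 - 54)*629 - 767 = -66*629 - 767 = -41514 - 767 = -42281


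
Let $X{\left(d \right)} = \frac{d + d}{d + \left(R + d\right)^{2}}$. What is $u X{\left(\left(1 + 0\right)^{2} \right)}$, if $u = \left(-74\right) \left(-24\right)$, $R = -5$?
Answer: $\frac{3552}{17} \approx 208.94$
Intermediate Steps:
$u = 1776$
$X{\left(d \right)} = \frac{2 d}{d + \left(-5 + d\right)^{2}}$ ($X{\left(d \right)} = \frac{d + d}{d + \left(-5 + d\right)^{2}} = \frac{2 d}{d + \left(-5 + d\right)^{2}}$)
$u X{\left(\left(1 + 0\right)^{2} \right)} = 1776 \frac{2 \left(1 + 0\right)^{2}}{\left(1 + 0\right)^{2} + \left(-5 + \left(1 + 0\right)^{2}\right)^{2}} = 1776 \frac{2 \cdot 1^{2}}{1^{2} + \left(-5 + 1^{2}\right)^{2}} = 1776 \cdot 2 \cdot 1 \frac{1}{1 + \left(-5 + 1\right)^{2}} = 1776 \cdot 2 \cdot 1 \frac{1}{1 + \left(-4\right)^{2}} = 1776 \cdot 2 \cdot 1 \frac{1}{1 + 16} = 1776 \cdot 2 \cdot 1 \cdot \frac{1}{17} = 1776 \cdot \frac{2}{17} = \frac{3552}{17}$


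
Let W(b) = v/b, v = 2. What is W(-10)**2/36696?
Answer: 1/917400 ≈ 1.0900e-6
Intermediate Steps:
W(b) = 2/b
W(-10)**2/36696 = (2/(-10))**2/36696 = (2*(-1/10))**2*(1/36696) = (-1/5)**2*(1/36696) = (1/25)*(1/36696) = 1/917400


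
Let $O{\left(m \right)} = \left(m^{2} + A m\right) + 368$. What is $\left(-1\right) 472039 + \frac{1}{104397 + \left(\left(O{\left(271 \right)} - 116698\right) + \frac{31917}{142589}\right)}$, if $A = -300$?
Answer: $- \frac{1332136339147858}{2822089571} \approx -4.7204 \cdot 10^{5}$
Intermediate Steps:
$O{\left(m \right)} = 368 + m^{2} - 300 m$ ($O{\left(m \right)} = \left(m^{2} - 300 m\right) + 368 = 368 + m^{2} - 300 m$)
$\left(-1\right) 472039 + \frac{1}{104397 + \left(\left(O{\left(271 \right)} - 116698\right) + \frac{31917}{142589}\right)} = \left(-1\right) 472039 + \frac{1}{104397 + \left(\left(\left(368 + 271^{2} - 81300\right) - 116698\right) + \frac{31917}{142589}\right)} = -472039 + \frac{1}{104397 + \left(\left(\left(368 + 73441 - 81300\right) - 116698\right) + 31917 \cdot \frac{1}{142589}\right)} = -472039 + \frac{1}{104397 + \left(\left(-7491 - 116698\right) + \frac{31917}{142589}\right)} = -472039 + \frac{1}{104397 + \left(-124189 + \frac{31917}{142589}\right)} = -472039 + \frac{1}{104397 - \frac{17707953404}{142589}} = -472039 + \frac{1}{- \frac{2822089571}{142589}} = -472039 - \frac{142589}{2822089571} = - \frac{1332136339147858}{2822089571}$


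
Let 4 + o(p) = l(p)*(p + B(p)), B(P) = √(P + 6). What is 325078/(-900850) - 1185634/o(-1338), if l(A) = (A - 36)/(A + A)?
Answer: 9173593592082009486/5351525437494175 + 90820157217*I*√37/11881057751 ≈ 1714.2 + 46.497*I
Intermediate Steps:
B(P) = √(6 + P)
l(A) = (-36 + A)/(2*A) (l(A) = (-36 + A)/((2*A)) = (-36 + A)*(1/(2*A)) = (-36 + A)/(2*A))
o(p) = -4 + (-36 + p)*(p + √(6 + p))/(2*p) (o(p) = -4 + ((-36 + p)/(2*p))*(p + √(6 + p)) = -4 + (-36 + p)*(p + √(6 + p))/(2*p))
325078/(-900850) - 1185634/o(-1338) = 325078/(-900850) - 1185634*(-2676/(-1338*(-44 - 1338) + √(6 - 1338)*(-36 - 1338))) = 325078*(-1/900850) - 1185634*(-2676/(-1338*(-1382) + √(-1332)*(-1374))) = -162539/450425 - 1185634*(-2676/(1849116 + (6*I*√37)*(-1374))) = -162539/450425 - 1185634*(-2676/(1849116 - 8244*I*√37)) = -162539/450425 - 1185634/(-691 + 687*I*√37/223)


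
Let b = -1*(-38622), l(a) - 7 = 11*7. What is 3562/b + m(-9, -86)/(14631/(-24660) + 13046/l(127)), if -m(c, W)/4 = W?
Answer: 20614801/8902371 ≈ 2.3157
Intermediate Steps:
m(c, W) = -4*W
l(a) = 84 (l(a) = 7 + 11*7 = 7 + 77 = 84)
b = 38622
3562/b + m(-9, -86)/(14631/(-24660) + 13046/l(127)) = 3562/38622 + (-4*(-86))/(14631/(-24660) + 13046/84) = 3562*(1/38622) + 344/(14631*(-1/24660) + 13046*(1/84)) = 1781/19311 + 344/(-4877/8220 + 6523/42) = 1781/19311 + 344/(2967457/19180) = 1781/19311 + 344*(19180/2967457) = 1781/19311 + 6597920/2967457 = 20614801/8902371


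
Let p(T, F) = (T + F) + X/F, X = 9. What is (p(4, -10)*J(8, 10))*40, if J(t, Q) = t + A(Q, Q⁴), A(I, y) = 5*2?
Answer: -4968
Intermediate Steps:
A(I, y) = 10
J(t, Q) = 10 + t (J(t, Q) = t + 10 = 10 + t)
p(T, F) = F + T + 9/F (p(T, F) = (T + F) + 9/F = (F + T) + 9/F = F + T + 9/F)
(p(4, -10)*J(8, 10))*40 = ((-10 + 4 + 9/(-10))*(10 + 8))*40 = ((-10 + 4 + 9*(-⅒))*18)*40 = ((-10 + 4 - 9/10)*18)*40 = -69/10*18*40 = -621/5*40 = -4968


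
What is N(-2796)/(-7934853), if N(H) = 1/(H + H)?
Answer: 1/44371697976 ≈ 2.2537e-11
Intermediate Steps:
N(H) = 1/(2*H)
N(-2796)/(-7934853) = ((½)/(-2796))/(-7934853) = ((½)*(-1/2796))*(-1/7934853) = -1/5592*(-1/7934853) = 1/44371697976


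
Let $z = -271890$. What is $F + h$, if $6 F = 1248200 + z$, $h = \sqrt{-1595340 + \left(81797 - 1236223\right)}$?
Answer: $\frac{488155}{3} + i \sqrt{2749766} \approx 1.6272 \cdot 10^{5} + 1658.2 i$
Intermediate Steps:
$h = i \sqrt{2749766}$ ($h = \sqrt{-1595340 - 1154426} = \sqrt{-2749766} = i \sqrt{2749766} \approx 1658.2 i$)
$F = \frac{488155}{3}$ ($F = \frac{1248200 - 271890}{6} = \frac{1}{6} \cdot 976310 = \frac{488155}{3} \approx 1.6272 \cdot 10^{5}$)
$F + h = \frac{488155}{3} + i \sqrt{2749766}$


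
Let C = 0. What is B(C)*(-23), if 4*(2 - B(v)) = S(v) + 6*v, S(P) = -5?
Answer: -299/4 ≈ -74.750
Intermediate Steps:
B(v) = 13/4 - 3*v/2 (B(v) = 2 - (-5 + 6*v)/4 = 2 + (5/4 - 3*v/2) = 13/4 - 3*v/2)
B(C)*(-23) = (13/4 - 3/2*0)*(-23) = (13/4 + 0)*(-23) = (13/4)*(-23) = -299/4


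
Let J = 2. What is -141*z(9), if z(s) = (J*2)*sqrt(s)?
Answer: -1692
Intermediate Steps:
z(s) = 4*sqrt(s) (z(s) = (2*2)*sqrt(s) = 4*sqrt(s))
-141*z(9) = -564*sqrt(9) = -564*3 = -141*12 = -1692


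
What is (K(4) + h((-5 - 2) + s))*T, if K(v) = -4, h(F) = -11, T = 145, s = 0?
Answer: -2175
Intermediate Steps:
(K(4) + h((-5 - 2) + s))*T = (-4 - 11)*145 = -15*145 = -2175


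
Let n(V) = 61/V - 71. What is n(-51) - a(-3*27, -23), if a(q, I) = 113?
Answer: -9445/51 ≈ -185.20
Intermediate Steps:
n(V) = -71 + 61/V
n(-51) - a(-3*27, -23) = (-71 + 61/(-51)) - 1*113 = (-71 + 61*(-1/51)) - 113 = (-71 - 61/51) - 113 = -3682/51 - 113 = -9445/51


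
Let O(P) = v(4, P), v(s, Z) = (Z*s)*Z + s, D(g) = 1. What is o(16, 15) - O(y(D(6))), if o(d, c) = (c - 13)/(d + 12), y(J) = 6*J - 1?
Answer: -1455/14 ≈ -103.93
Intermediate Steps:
y(J) = -1 + 6*J
v(s, Z) = s + s*Z**2 (v(s, Z) = s*Z**2 + s = s + s*Z**2)
o(d, c) = (-13 + c)/(12 + d)
O(P) = 4 + 4*P**2 (O(P) = 4*(1 + P**2) = 4 + 4*P**2)
o(16, 15) - O(y(D(6))) = (-13 + 15)/(12 + 16) - (4 + 4*(-1 + 6*1)**2) = 2/28 - (4 + 4*(-1 + 6)**2) = (1/28)*2 - (4 + 4*5**2) = 1/14 - (4 + 4*25) = 1/14 - (4 + 100) = 1/14 - 1*104 = 1/14 - 104 = -1455/14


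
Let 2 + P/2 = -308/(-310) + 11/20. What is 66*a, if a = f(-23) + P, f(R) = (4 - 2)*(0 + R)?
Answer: -479919/155 ≈ -3096.3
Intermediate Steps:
P = -283/310 (P = -4 + 2*(-308/(-310) + 11/20) = -4 + 2*(-308*(-1/310) + 11*(1/20)) = -4 + 2*(154/155 + 11/20) = -4 + 2*(957/620) = -4 + 957/310 = -283/310 ≈ -0.91290)
f(R) = 2*R
a = -14543/310 (a = 2*(-23) - 283/310 = -46 - 283/310 = -14543/310 ≈ -46.913)
66*a = 66*(-14543/310) = -479919/155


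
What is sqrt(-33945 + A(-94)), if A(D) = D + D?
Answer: I*sqrt(34133) ≈ 184.75*I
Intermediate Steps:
A(D) = 2*D
sqrt(-33945 + A(-94)) = sqrt(-33945 + 2*(-94)) = sqrt(-33945 - 188) = sqrt(-34133) = I*sqrt(34133)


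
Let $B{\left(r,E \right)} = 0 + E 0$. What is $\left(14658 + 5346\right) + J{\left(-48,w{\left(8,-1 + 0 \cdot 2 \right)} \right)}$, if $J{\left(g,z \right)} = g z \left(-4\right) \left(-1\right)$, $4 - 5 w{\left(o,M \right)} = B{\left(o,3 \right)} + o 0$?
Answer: $\frac{99252}{5} \approx 19850.0$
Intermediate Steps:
$B{\left(r,E \right)} = 0$ ($B{\left(r,E \right)} = 0 + 0 = 0$)
$w{\left(o,M \right)} = \frac{4}{5}$ ($w{\left(o,M \right)} = \frac{4}{5} - \frac{0 + o 0}{5} = \frac{4}{5} - \frac{0 + 0}{5} = \frac{4}{5} - 0 = \frac{4}{5} + 0 = \frac{4}{5}$)
$J{\left(g,z \right)} = 4 g z$ ($J{\left(g,z \right)} = - 4 g z \left(-1\right) = 4 g z$)
$\left(14658 + 5346\right) + J{\left(-48,w{\left(8,-1 + 0 \cdot 2 \right)} \right)} = \left(14658 + 5346\right) + 4 \left(-48\right) \frac{4}{5} = 20004 - \frac{768}{5} = \frac{99252}{5}$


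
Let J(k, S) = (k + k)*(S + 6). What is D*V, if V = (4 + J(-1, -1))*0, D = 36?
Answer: 0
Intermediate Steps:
J(k, S) = 2*k*(6 + S) (J(k, S) = (2*k)*(6 + S) = 2*k*(6 + S))
V = 0 (V = (4 + 2*(-1)*(6 - 1))*0 = (4 + 2*(-1)*5)*0 = (4 - 10)*0 = -6*0 = 0)
D*V = 36*0 = 0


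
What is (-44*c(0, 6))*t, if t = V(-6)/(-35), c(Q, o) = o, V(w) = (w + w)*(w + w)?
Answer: 38016/35 ≈ 1086.2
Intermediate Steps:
V(w) = 4*w² (V(w) = (2*w)*(2*w) = 4*w²)
t = -144/35 (t = (4*(-6)²)/(-35) = (4*36)*(-1/35) = 144*(-1/35) = -144/35 ≈ -4.1143)
(-44*c(0, 6))*t = -44*6*(-144/35) = -264*(-144/35) = 38016/35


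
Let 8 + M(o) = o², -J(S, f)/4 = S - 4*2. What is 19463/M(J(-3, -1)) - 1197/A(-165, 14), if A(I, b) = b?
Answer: -145381/1928 ≈ -75.405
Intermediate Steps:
J(S, f) = 32 - 4*S (J(S, f) = -4*(S - 4*2) = -4*(S - 8) = -4*(-8 + S) = 32 - 4*S)
M(o) = -8 + o²
19463/M(J(-3, -1)) - 1197/A(-165, 14) = 19463/(-8 + (32 - 4*(-3))²) - 1197/14 = 19463/(-8 + (32 + 12)²) - 1197*1/14 = 19463/(-8 + 44²) - 171/2 = 19463/(-8 + 1936) - 171/2 = 19463/1928 - 171/2 = -145381/1928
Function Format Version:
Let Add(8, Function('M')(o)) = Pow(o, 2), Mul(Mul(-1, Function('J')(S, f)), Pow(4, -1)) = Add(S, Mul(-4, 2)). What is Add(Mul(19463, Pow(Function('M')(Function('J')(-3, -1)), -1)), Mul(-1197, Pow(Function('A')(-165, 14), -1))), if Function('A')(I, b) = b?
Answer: Rational(-145381, 1928) ≈ -75.405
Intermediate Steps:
Function('J')(S, f) = Add(32, Mul(-4, S)) (Function('J')(S, f) = Mul(-4, Add(S, Mul(-4, 2))) = Mul(-4, Add(S, -8)) = Mul(-4, Add(-8, S)) = Add(32, Mul(-4, S)))
Function('M')(o) = Add(-8, Pow(o, 2))
Add(Mul(19463, Pow(Function('M')(Function('J')(-3, -1)), -1)), Mul(-1197, Pow(Function('A')(-165, 14), -1))) = Add(Mul(19463, Pow(Add(-8, Pow(Add(32, Mul(-4, -3)), 2)), -1)), Mul(-1197, Pow(14, -1))) = Add(Mul(19463, Pow(Add(-8, Pow(Add(32, 12), 2)), -1)), Mul(-1197, Rational(1, 14))) = Add(Mul(19463, Pow(Add(-8, Pow(44, 2)), -1)), Rational(-171, 2)) = Add(Mul(19463, Pow(Add(-8, 1936), -1)), Rational(-171, 2)) = Add(Mul(19463, Pow(1928, -1)), Rational(-171, 2)) = Add(Mul(19463, Rational(1, 1928)), Rational(-171, 2)) = Add(Rational(19463, 1928), Rational(-171, 2)) = Rational(-145381, 1928)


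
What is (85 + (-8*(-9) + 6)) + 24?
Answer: 187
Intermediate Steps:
(85 + (-8*(-9) + 6)) + 24 = (85 + (72 + 6)) + 24 = (85 + 78) + 24 = 163 + 24 = 187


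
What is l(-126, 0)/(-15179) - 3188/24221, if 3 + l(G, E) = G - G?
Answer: -48317989/367650559 ≈ -0.13142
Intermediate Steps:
l(G, E) = -3 (l(G, E) = -3 + (G - G) = -3 + 0 = -3)
l(-126, 0)/(-15179) - 3188/24221 = -3/(-15179) - 3188/24221 = -3*(-1/15179) - 3188*1/24221 = 3/15179 - 3188/24221 = -48317989/367650559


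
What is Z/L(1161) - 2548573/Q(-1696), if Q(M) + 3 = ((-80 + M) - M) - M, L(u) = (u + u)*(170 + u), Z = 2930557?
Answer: -7871846851045/4985108766 ≈ -1579.1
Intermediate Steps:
L(u) = 2*u*(170 + u) (L(u) = (2*u)*(170 + u) = 2*u*(170 + u))
Q(M) = -83 - M (Q(M) = -3 + (((-80 + M) - M) - M) = -3 + (-80 - M) = -83 - M)
Z/L(1161) - 2548573/Q(-1696) = 2930557/((2*1161*(170 + 1161))) - 2548573/(-83 - 1*(-1696)) = 2930557/((2*1161*1331)) - 2548573/(-83 + 1696) = 2930557/3090582 - 2548573/1613 = -7871846851045/4985108766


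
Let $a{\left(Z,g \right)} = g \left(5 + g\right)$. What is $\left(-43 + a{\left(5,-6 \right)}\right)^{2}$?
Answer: $1369$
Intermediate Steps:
$\left(-43 + a{\left(5,-6 \right)}\right)^{2} = \left(-43 - 6 \left(5 - 6\right)\right)^{2} = \left(-43 - -6\right)^{2} = \left(-43 + 6\right)^{2} = \left(-37\right)^{2} = 1369$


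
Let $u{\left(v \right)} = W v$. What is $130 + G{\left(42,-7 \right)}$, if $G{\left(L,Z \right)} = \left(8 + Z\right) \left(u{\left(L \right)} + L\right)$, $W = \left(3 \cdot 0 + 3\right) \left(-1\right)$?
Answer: $46$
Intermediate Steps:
$W = -3$ ($W = \left(0 + 3\right) \left(-1\right) = 3 \left(-1\right) = -3$)
$u{\left(v \right)} = - 3 v$
$G{\left(L,Z \right)} = - 2 L \left(8 + Z\right)$ ($G{\left(L,Z \right)} = \left(8 + Z\right) \left(- 3 L + L\right) = \left(8 + Z\right) \left(- 2 L\right) = - 2 L \left(8 + Z\right)$)
$130 + G{\left(42,-7 \right)} = 130 + 2 \cdot 42 \left(-8 - -7\right) = 130 + 2 \cdot 42 \left(-8 + 7\right) = 130 + 2 \cdot 42 \left(-1\right) = 130 - 84 = 46$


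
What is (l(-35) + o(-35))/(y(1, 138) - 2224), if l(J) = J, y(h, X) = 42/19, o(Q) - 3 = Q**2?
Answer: -22667/42214 ≈ -0.53695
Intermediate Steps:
o(Q) = 3 + Q**2
y(h, X) = 42/19 (y(h, X) = 42*(1/19) = 42/19)
(l(-35) + o(-35))/(y(1, 138) - 2224) = (-35 + (3 + (-35)**2))/(42/19 - 2224) = (-35 + (3 + 1225))/(-42214/19) = (-35 + 1228)*(-19/42214) = 1193*(-19/42214) = -22667/42214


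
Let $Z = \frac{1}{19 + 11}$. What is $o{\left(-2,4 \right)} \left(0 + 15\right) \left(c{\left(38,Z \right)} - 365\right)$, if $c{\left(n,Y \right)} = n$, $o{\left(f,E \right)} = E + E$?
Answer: $-39240$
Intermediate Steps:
$Z = \frac{1}{30} \approx 0.033333$
$o{\left(f,E \right)} = 2 E$
$o{\left(-2,4 \right)} \left(0 + 15\right) \left(c{\left(38,Z \right)} - 365\right) = 2 \cdot 4 \left(0 + 15\right) \left(38 - 365\right) = 8 \cdot 15 \left(-327\right) = 120 \left(-327\right) = -39240$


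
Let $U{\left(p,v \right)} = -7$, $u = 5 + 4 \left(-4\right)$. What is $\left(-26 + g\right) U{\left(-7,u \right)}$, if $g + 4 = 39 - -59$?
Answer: $-476$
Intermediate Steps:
$u = -11$ ($u = 5 - 16 = -11$)
$g = 94$ ($g = -4 + \left(39 - -59\right) = -4 + \left(39 + 59\right) = -4 + 98 = 94$)
$\left(-26 + g\right) U{\left(-7,u \right)} = \left(-26 + 94\right) \left(-7\right) = 68 \left(-7\right) = -476$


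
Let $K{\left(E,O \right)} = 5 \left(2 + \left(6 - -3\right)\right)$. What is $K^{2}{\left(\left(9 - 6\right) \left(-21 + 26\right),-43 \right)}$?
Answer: $3025$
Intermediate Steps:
$K{\left(E,O \right)} = 55$ ($K{\left(E,O \right)} = 5 \left(2 + \left(6 + 3\right)\right) = 5 \left(2 + 9\right) = 5 \cdot 11 = 55$)
$K^{2}{\left(\left(9 - 6\right) \left(-21 + 26\right),-43 \right)} = 55^{2} = 3025$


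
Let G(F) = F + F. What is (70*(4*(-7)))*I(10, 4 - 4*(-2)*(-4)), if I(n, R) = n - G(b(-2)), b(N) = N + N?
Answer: -35280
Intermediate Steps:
b(N) = 2*N
G(F) = 2*F
I(n, R) = 8 + n (I(n, R) = n - 2*2*(-2) = n - 2*(-4) = n - 1*(-8) = n + 8 = 8 + n)
(70*(4*(-7)))*I(10, 4 - 4*(-2)*(-4)) = (70*(4*(-7)))*(8 + 10) = (70*(-28))*18 = -1960*18 = -35280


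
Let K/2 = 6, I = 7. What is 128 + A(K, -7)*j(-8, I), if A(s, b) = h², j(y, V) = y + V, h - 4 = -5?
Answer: 127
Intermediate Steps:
h = -1 (h = 4 - 5 = -1)
j(y, V) = V + y
K = 12 (K = 2*6 = 12)
A(s, b) = 1 (A(s, b) = (-1)² = 1)
128 + A(K, -7)*j(-8, I) = 128 + 1*(7 - 8) = 128 + 1*(-1) = 128 - 1 = 127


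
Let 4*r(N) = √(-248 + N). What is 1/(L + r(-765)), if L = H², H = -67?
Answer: 71824/322418949 - 4*I*√1013/322418949 ≈ 0.00022277 - 3.9486e-7*I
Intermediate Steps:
L = 4489 (L = (-67)² = 4489)
r(N) = √(-248 + N)/4
1/(L + r(-765)) = 1/(4489 + √(-248 - 765)/4) = 1/(4489 + √(-1013)/4) = 1/(4489 + (I*√1013)/4) = 1/(4489 + I*√1013/4)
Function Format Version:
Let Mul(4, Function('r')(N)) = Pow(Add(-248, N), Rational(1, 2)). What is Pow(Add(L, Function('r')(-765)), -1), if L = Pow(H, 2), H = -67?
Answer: Add(Rational(71824, 322418949), Mul(Rational(-4, 322418949), I, Pow(1013, Rational(1, 2)))) ≈ Add(0.00022277, Mul(-3.9486e-7, I))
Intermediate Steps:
L = 4489 (L = Pow(-67, 2) = 4489)
Function('r')(N) = Mul(Rational(1, 4), Pow(Add(-248, N), Rational(1, 2)))
Pow(Add(L, Function('r')(-765)), -1) = Pow(Add(4489, Mul(Rational(1, 4), Pow(Add(-248, -765), Rational(1, 2)))), -1) = Pow(Add(4489, Mul(Rational(1, 4), Pow(-1013, Rational(1, 2)))), -1) = Pow(Add(4489, Mul(Rational(1, 4), Mul(I, Pow(1013, Rational(1, 2))))), -1) = Pow(Add(4489, Mul(Rational(1, 4), I, Pow(1013, Rational(1, 2)))), -1)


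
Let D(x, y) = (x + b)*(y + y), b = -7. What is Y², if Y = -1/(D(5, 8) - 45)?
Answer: 1/5929 ≈ 0.00016866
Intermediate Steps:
D(x, y) = 2*y*(-7 + x) (D(x, y) = (x - 7)*(y + y) = (-7 + x)*(2*y) = 2*y*(-7 + x))
Y = 1/77 (Y = -1/(2*8*(-7 + 5) - 45) = -1/(2*8*(-2) - 45) = -1/(-32 - 45) = -1/(-77) = -1/77*(-1) = 1/77 ≈ 0.012987)
Y² = (1/77)² = 1/5929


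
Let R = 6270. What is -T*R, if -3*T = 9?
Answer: 18810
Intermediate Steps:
T = -3 (T = -1/3*9 = -3)
-T*R = -(-3)*6270 = -1*(-18810) = 18810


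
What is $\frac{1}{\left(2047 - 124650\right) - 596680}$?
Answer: $- \frac{1}{719283} \approx -1.3903 \cdot 10^{-6}$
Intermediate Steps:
$\frac{1}{\left(2047 - 124650\right) - 596680} = \frac{1}{-122603 - 596680} = \frac{1}{-719283} = - \frac{1}{719283}$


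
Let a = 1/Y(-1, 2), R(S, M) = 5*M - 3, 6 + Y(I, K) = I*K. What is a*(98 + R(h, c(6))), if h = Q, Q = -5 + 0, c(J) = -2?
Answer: -85/8 ≈ -10.625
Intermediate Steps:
Y(I, K) = -6 + I*K
Q = -5
h = -5
R(S, M) = -3 + 5*M
a = -1/8 (a = 1/(-6 - 1*2) = 1/(-6 - 2) = 1/(-8) = -1/8 ≈ -0.12500)
a*(98 + R(h, c(6))) = -(98 + (-3 + 5*(-2)))/8 = -(98 + (-3 - 10))/8 = -(98 - 13)/8 = -1/8*85 = -85/8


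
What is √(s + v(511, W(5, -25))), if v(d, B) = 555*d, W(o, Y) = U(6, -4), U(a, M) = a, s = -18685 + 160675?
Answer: √425595 ≈ 652.38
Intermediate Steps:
s = 141990
W(o, Y) = 6
√(s + v(511, W(5, -25))) = √(141990 + 555*511) = √(141990 + 283605) = √425595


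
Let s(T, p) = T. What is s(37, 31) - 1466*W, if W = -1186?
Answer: 1738713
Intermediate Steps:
s(37, 31) - 1466*W = 37 - 1466*(-1186) = 37 + 1738676 = 1738713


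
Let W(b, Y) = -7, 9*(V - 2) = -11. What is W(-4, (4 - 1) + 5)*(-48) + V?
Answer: 3031/9 ≈ 336.78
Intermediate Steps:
V = 7/9 (V = 2 + (⅑)*(-11) = 2 - 11/9 = 7/9 ≈ 0.77778)
W(-4, (4 - 1) + 5)*(-48) + V = -7*(-48) + 7/9 = 336 + 7/9 = 3031/9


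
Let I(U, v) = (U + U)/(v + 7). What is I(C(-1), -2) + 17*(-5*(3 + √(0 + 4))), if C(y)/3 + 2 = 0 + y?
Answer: -2143/5 ≈ -428.60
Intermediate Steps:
C(y) = -6 + 3*y (C(y) = -6 + 3*(0 + y) = -6 + 3*y)
I(U, v) = 2*U/(7 + v) (I(U, v) = (2*U)/(7 + v) = 2*U/(7 + v))
I(C(-1), -2) + 17*(-5*(3 + √(0 + 4))) = 2*(-6 + 3*(-1))/(7 - 2) + 17*(-5*(3 + √(0 + 4))) = 2*(-6 - 3)/5 + 17*(-5*(3 + √4)) = 2*(-9)*(⅕) + 17*(-5*(3 + 2)) = -18/5 + 17*(-5*5) = -18/5 + 17*(-25) = -18/5 - 425 = -2143/5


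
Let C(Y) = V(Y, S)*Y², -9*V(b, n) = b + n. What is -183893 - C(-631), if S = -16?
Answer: -259265204/9 ≈ -2.8807e+7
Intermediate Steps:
V(b, n) = -b/9 - n/9 (V(b, n) = -(b + n)/9 = -b/9 - n/9)
C(Y) = Y²*(16/9 - Y/9) (C(Y) = (-Y/9 - ⅑*(-16))*Y² = (-Y/9 + 16/9)*Y² = (16/9 - Y/9)*Y² = Y²*(16/9 - Y/9))
-183893 - C(-631) = -183893 - (-631)²*(16 - 1*(-631))/9 = -183893 - 398161*(16 + 631)/9 = -183893 - 398161*647/9 = -183893 - 1*257610167/9 = -183893 - 257610167/9 = -259265204/9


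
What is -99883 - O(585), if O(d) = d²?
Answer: -442108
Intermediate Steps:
-99883 - O(585) = -99883 - 1*585² = -99883 - 1*342225 = -99883 - 342225 = -442108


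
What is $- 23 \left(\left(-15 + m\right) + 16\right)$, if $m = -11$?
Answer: $230$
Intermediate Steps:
$- 23 \left(\left(-15 + m\right) + 16\right) = - 23 \left(\left(-15 - 11\right) + 16\right) = - 23 \left(-26 + 16\right) = \left(-23\right) \left(-10\right) = 230$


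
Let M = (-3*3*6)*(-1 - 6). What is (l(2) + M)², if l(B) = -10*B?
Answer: 128164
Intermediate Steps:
M = 378 (M = -9*6*(-7) = -54*(-7) = 378)
(l(2) + M)² = (-10*2 + 378)² = (-20 + 378)² = 358² = 128164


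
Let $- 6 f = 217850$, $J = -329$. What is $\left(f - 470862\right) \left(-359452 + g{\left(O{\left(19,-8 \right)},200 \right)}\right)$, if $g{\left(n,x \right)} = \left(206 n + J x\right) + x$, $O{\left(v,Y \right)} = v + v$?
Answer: $\frac{634810905464}{3} \approx 2.116 \cdot 10^{11}$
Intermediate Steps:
$O{\left(v,Y \right)} = 2 v$
$f = - \frac{108925}{3}$ ($f = \left(- \frac{1}{6}\right) 217850 = - \frac{108925}{3} \approx -36308.0$)
$g{\left(n,x \right)} = - 328 x + 206 n$ ($g{\left(n,x \right)} = \left(206 n - 329 x\right) + x = \left(- 329 x + 206 n\right) + x = - 328 x + 206 n$)
$\left(f - 470862\right) \left(-359452 + g{\left(O{\left(19,-8 \right)},200 \right)}\right) = \left(- \frac{108925}{3} - 470862\right) \left(-359452 + \left(\left(-328\right) 200 + 206 \cdot 2 \cdot 19\right)\right) = - \frac{1521511 \left(-359452 + \left(-65600 + 206 \cdot 38\right)\right)}{3} = - \frac{1521511 \left(-359452 + \left(-65600 + 7828\right)\right)}{3} = - \frac{1521511 \left(-359452 - 57772\right)}{3} = \left(- \frac{1521511}{3}\right) \left(-417224\right) = \frac{634810905464}{3}$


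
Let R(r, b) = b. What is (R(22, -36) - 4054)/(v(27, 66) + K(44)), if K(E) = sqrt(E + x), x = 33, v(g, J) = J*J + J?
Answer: -1644180/1777637 + 4090*sqrt(77)/19554007 ≈ -0.92309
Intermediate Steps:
v(g, J) = J + J**2 (v(g, J) = J**2 + J = J + J**2)
K(E) = sqrt(33 + E) (K(E) = sqrt(E + 33) = sqrt(33 + E))
(R(22, -36) - 4054)/(v(27, 66) + K(44)) = (-36 - 4054)/(66*(1 + 66) + sqrt(33 + 44)) = -4090/(66*67 + sqrt(77)) = -4090/(4422 + sqrt(77))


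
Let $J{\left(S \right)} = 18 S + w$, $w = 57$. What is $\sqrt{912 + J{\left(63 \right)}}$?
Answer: $\sqrt{2103} \approx 45.858$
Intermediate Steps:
$J{\left(S \right)} = 57 + 18 S$ ($J{\left(S \right)} = 18 S + 57 = 57 + 18 S$)
$\sqrt{912 + J{\left(63 \right)}} = \sqrt{912 + \left(57 + 18 \cdot 63\right)} = \sqrt{912 + \left(57 + 1134\right)} = \sqrt{912 + 1191} = \sqrt{2103}$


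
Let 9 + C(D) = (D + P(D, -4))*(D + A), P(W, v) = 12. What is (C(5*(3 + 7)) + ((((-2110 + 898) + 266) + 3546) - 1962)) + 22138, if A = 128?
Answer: 33803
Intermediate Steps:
C(D) = -9 + (12 + D)*(128 + D) (C(D) = -9 + (D + 12)*(D + 128) = -9 + (12 + D)*(128 + D))
(C(5*(3 + 7)) + ((((-2110 + 898) + 266) + 3546) - 1962)) + 22138 = ((1527 + (5*(3 + 7))**2 + 140*(5*(3 + 7))) + ((((-2110 + 898) + 266) + 3546) - 1962)) + 22138 = ((1527 + (5*10)**2 + 140*(5*10)) + (((-1212 + 266) + 3546) - 1962)) + 22138 = ((1527 + 50**2 + 140*50) + ((-946 + 3546) - 1962)) + 22138 = ((1527 + 2500 + 7000) + (2600 - 1962)) + 22138 = (11027 + 638) + 22138 = 11665 + 22138 = 33803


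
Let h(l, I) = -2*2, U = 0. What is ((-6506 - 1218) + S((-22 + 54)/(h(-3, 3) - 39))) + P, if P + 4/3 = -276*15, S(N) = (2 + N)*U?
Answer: -35596/3 ≈ -11865.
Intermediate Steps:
h(l, I) = -4
S(N) = 0 (S(N) = (2 + N)*0 = 0)
P = -12424/3 (P = -4/3 - 276*15 = -4/3 - 4140 = -12424/3 ≈ -4141.3)
((-6506 - 1218) + S((-22 + 54)/(h(-3, 3) - 39))) + P = ((-6506 - 1218) + 0) - 12424/3 = (-7724 + 0) - 12424/3 = -7724 - 12424/3 = -35596/3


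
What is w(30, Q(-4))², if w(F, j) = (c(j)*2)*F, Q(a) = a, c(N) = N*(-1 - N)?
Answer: 518400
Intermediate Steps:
w(F, j) = -2*F*j*(1 + j) (w(F, j) = (-j*(1 + j)*2)*F = (-2*j*(1 + j))*F = -2*F*j*(1 + j))
w(30, Q(-4))² = (-2*30*(-4)*(1 - 4))² = (-2*30*(-4)*(-3))² = (-720)² = 518400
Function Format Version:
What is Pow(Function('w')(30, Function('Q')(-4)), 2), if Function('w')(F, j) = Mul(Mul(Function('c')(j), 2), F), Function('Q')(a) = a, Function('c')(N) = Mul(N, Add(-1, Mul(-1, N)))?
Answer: 518400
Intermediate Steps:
Function('w')(F, j) = Mul(-2, F, j, Add(1, j)) (Function('w')(F, j) = Mul(Mul(Mul(-1, j, Add(1, j)), 2), F) = Mul(Mul(-2, j, Add(1, j)), F) = Mul(-2, F, j, Add(1, j)))
Pow(Function('w')(30, Function('Q')(-4)), 2) = Pow(Mul(-2, 30, -4, Add(1, -4)), 2) = Pow(Mul(-2, 30, -4, -3), 2) = Pow(-720, 2) = 518400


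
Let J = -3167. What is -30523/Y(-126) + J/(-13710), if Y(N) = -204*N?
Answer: -56177627/58733640 ≈ -0.95648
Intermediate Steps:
-30523/Y(-126) + J/(-13710) = -30523/((-204*(-126))) - 3167/(-13710) = -30523/25704 - 3167*(-1/13710) = -30523*1/25704 + 3167/13710 = -30523/25704 + 3167/13710 = -56177627/58733640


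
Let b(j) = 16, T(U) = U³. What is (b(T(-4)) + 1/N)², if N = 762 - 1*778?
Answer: 65025/256 ≈ 254.00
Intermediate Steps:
N = -16 (N = 762 - 778 = -16)
(b(T(-4)) + 1/N)² = (16 + 1/(-16))² = (16 - 1/16)² = (255/16)² = 65025/256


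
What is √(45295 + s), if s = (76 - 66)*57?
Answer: √45865 ≈ 214.16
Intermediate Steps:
s = 570 (s = 10*57 = 570)
√(45295 + s) = √(45295 + 570) = √45865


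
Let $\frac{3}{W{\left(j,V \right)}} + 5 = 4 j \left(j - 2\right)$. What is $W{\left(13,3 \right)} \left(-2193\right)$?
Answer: $- \frac{731}{63} \approx -11.603$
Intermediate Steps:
$W{\left(j,V \right)} = \frac{3}{-5 + 4 j \left(-2 + j\right)}$ ($W{\left(j,V \right)} = \frac{3}{-5 + 4 j \left(j - 2\right)} = \frac{3}{-5 + 4 j \left(-2 + j\right)}$)
$W{\left(13,3 \right)} \left(-2193\right) = \frac{3}{-5 - 104 + 4 \cdot 13^{2}} \left(-2193\right) = \frac{3}{-5 - 104 + 4 \cdot 169} \left(-2193\right) = \frac{3}{-5 - 104 + 676} \left(-2193\right) = \frac{3}{567} \left(-2193\right) = 3 \cdot \frac{1}{567} \left(-2193\right) = \frac{1}{189} \left(-2193\right) = - \frac{731}{63}$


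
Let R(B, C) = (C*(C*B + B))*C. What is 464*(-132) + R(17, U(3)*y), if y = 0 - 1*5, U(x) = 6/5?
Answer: -64308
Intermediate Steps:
U(x) = 6/5 (U(x) = 6*(1/5) = 6/5)
y = -5 (y = 0 - 5 = -5)
R(B, C) = C**2*(B + B*C) (R(B, C) = (C*(B*C + B))*C = (C*(B + B*C))*C = C**2*(B + B*C))
464*(-132) + R(17, U(3)*y) = 464*(-132) + 17*((6/5)*(-5))**2*(1 + (6/5)*(-5)) = -61248 + 17*(-6)**2*(1 - 6) = -61248 + 17*36*(-5) = -61248 - 3060 = -64308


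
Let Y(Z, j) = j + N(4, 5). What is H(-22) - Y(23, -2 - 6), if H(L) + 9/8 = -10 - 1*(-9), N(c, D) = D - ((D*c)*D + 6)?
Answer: 855/8 ≈ 106.88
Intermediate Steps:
N(c, D) = -6 + D - c*D² (N(c, D) = D - (c*D² + 6) = D - (6 + c*D²) = D + (-6 - c*D²) = -6 + D - c*D²)
H(L) = -17/8 (H(L) = -9/8 + (-10 - 1*(-9)) = -9/8 + (-10 + 9) = -9/8 - 1 = -17/8)
Y(Z, j) = -101 + j (Y(Z, j) = j + (-6 + 5 - 1*4*5²) = j + (-6 + 5 - 1*4*25) = j + (-6 + 5 - 100) = j - 101 = -101 + j)
H(-22) - Y(23, -2 - 6) = -17/8 - (-101 + (-2 - 6)) = -17/8 - (-101 - 8) = -17/8 - 1*(-109) = -17/8 + 109 = 855/8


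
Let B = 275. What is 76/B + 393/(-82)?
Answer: -101843/22550 ≈ -4.5163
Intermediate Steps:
76/B + 393/(-82) = 76/275 + 393/(-82) = 76*(1/275) + 393*(-1/82) = 76/275 - 393/82 = -101843/22550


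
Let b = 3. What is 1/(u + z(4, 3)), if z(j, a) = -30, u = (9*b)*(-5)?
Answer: -1/165 ≈ -0.0060606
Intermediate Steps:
u = -135 (u = (9*3)*(-5) = 27*(-5) = -135)
1/(u + z(4, 3)) = 1/(-135 - 30) = 1/(-165) = -1/165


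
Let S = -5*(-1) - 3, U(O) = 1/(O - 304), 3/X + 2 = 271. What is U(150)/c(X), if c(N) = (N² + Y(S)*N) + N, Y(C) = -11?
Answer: 72361/1241394 ≈ 0.058290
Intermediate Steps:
X = 3/269 (X = 3/(-2 + 271) = 3/269 ≈ 0.011152)
U(O) = 1/(-304 + O)
S = 2 (S = 5 - 3 = 2)
c(N) = N² - 10*N (c(N) = (N² - 11*N) + N = N² - 10*N)
U(150)/c(X) = 1/((-304 + 150)*((3*(-10 + 3/269)/269))) = 1/((-154)*(((3/269)*(-2687/269)))) = -1/(154*(-8061/72361)) = -1/154*(-72361/8061) = 72361/1241394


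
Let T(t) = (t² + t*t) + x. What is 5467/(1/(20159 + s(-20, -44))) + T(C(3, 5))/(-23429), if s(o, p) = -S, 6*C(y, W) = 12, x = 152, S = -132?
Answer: 2598999985653/23429 ≈ 1.1093e+8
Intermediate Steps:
C(y, W) = 2 (C(y, W) = (⅙)*12 = 2)
s(o, p) = 132 (s(o, p) = -1*(-132) = 132)
T(t) = 152 + 2*t² (T(t) = (t² + t*t) + 152 = (t² + t²) + 152 = 2*t² + 152 = 152 + 2*t²)
5467/(1/(20159 + s(-20, -44))) + T(C(3, 5))/(-23429) = 5467/(1/(20159 + 132)) + (152 + 2*2²)/(-23429) = 5467/(1/20291) + (152 + 2*4)*(-1/23429) = 5467/(1/20291) + (152 + 8)*(-1/23429) = 5467*20291 + 160*(-1/23429) = 110930897 - 160/23429 = 2598999985653/23429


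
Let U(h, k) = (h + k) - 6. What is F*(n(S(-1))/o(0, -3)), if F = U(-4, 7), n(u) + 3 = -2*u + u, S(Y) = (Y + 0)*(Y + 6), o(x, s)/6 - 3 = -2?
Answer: -1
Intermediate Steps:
o(x, s) = 6 (o(x, s) = 18 + 6*(-2) = 18 - 12 = 6)
S(Y) = Y*(6 + Y)
n(u) = -3 - u (n(u) = -3 + (-2*u + u) = -3 - u)
U(h, k) = -6 + h + k
F = -3 (F = -6 - 4 + 7 = -3)
F*(n(S(-1))/o(0, -3)) = -3*(-3 - (-1)*(6 - 1))/6 = -3*(-3 - (-1)*5)/6 = -3*(-3 - 1*(-5))/6 = -3*(-3 + 5)/6 = -6/6 = -3*⅓ = -1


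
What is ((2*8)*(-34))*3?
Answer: -1632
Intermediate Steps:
((2*8)*(-34))*3 = (16*(-34))*3 = -544*3 = -1632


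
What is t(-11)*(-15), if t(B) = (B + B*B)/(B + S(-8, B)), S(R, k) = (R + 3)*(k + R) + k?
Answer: -1650/73 ≈ -22.603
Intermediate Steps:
S(R, k) = k + (3 + R)*(R + k) (S(R, k) = (3 + R)*(R + k) + k = k + (3 + R)*(R + k))
t(B) = (B + B²)/(40 - 3*B) (t(B) = (B + B*B)/(B + ((-8)² + 3*(-8) + 4*B - 8*B)) = (B + B²)/(B + (64 - 24 + 4*B - 8*B)) = (B + B²)/(B + (40 - 4*B)) = (B + B²)/(40 - 3*B))
t(-11)*(-15) = -1*(-11)*(1 - 11)/(-40 + 3*(-11))*(-15) = -1*(-11)*(-10)/(-40 - 33)*(-15) = -1*(-11)*(-10)/(-73)*(-15) = -1*(-11)*(-1/73)*(-10)*(-15) = (110/73)*(-15) = -1650/73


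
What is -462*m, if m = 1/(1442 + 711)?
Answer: -462/2153 ≈ -0.21458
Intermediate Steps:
m = 1/2153 ≈ 0.00046447
-462*m = -462*1/2153 = -462/2153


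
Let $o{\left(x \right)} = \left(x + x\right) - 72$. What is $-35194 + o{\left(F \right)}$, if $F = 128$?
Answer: $-35010$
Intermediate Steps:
$o{\left(x \right)} = -72 + 2 x$ ($o{\left(x \right)} = 2 x - 72 = -72 + 2 x$)
$-35194 + o{\left(F \right)} = -35194 + \left(-72 + 2 \cdot 128\right) = -35194 + \left(-72 + 256\right) = -35194 + 184 = -35010$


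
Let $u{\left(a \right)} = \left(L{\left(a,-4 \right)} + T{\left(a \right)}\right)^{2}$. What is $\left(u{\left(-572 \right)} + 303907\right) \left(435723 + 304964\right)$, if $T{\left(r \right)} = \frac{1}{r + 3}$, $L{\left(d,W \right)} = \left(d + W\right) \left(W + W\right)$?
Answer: $\frac{5164825472597511436}{323761} \approx 1.5953 \cdot 10^{13}$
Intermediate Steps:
$L{\left(d,W \right)} = 2 W \left(W + d\right)$ ($L{\left(d,W \right)} = \left(W + d\right) 2 W = 2 W \left(W + d\right)$)
$T{\left(r \right)} = \frac{1}{3 + r}$
$u{\left(a \right)} = \left(32 + \frac{1}{3 + a} - 8 a\right)^{2}$ ($u{\left(a \right)} = \left(2 \left(-4\right) \left(-4 + a\right) + \frac{1}{3 + a}\right)^{2} = \left(\left(32 - 8 a\right) + \frac{1}{3 + a}\right)^{2} = \left(32 + \frac{1}{3 + a} - 8 a\right)^{2}$)
$\left(u{\left(-572 \right)} + 303907\right) \left(435723 + 304964\right) = \left(\frac{\left(-1 + 8 \left(-4 - 572\right) \left(3 - 572\right)\right)^{2}}{\left(3 - 572\right)^{2}} + 303907\right) \left(435723 + 304964\right) = \left(\frac{\left(-1 + 8 \left(-576\right) \left(-569\right)\right)^{2}}{323761} + 303907\right) 740687 = \left(\left(-1 + 2621952\right)^{2} \cdot \frac{1}{323761} + 303907\right) 740687 = \left(2621951^{2} \cdot \frac{1}{323761} + 303907\right) 740687 = \left(6874627046401 \cdot \frac{1}{323761} + 303907\right) 740687 = \left(\frac{6874627046401}{323761} + 303907\right) 740687 = \frac{6973020280628}{323761} \cdot 740687 = \frac{5164825472597511436}{323761}$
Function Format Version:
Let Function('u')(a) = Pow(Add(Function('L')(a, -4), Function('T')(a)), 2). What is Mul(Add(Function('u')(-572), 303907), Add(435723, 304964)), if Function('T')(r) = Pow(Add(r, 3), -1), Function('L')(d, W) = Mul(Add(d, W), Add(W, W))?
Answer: Rational(5164825472597511436, 323761) ≈ 1.5953e+13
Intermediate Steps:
Function('L')(d, W) = Mul(2, W, Add(W, d)) (Function('L')(d, W) = Mul(Add(W, d), Mul(2, W)) = Mul(2, W, Add(W, d)))
Function('T')(r) = Pow(Add(3, r), -1)
Function('u')(a) = Pow(Add(32, Pow(Add(3, a), -1), Mul(-8, a)), 2) (Function('u')(a) = Pow(Add(Mul(2, -4, Add(-4, a)), Pow(Add(3, a), -1)), 2) = Pow(Add(Add(32, Mul(-8, a)), Pow(Add(3, a), -1)), 2) = Pow(Add(32, Pow(Add(3, a), -1), Mul(-8, a)), 2))
Mul(Add(Function('u')(-572), 303907), Add(435723, 304964)) = Mul(Add(Mul(Pow(Add(-1, Mul(8, Add(-4, -572), Add(3, -572))), 2), Pow(Add(3, -572), -2)), 303907), Add(435723, 304964)) = Mul(Add(Mul(Pow(Add(-1, Mul(8, -576, -569)), 2), Pow(-569, -2)), 303907), 740687) = Mul(Add(Mul(Pow(Add(-1, 2621952), 2), Rational(1, 323761)), 303907), 740687) = Mul(Add(Mul(Pow(2621951, 2), Rational(1, 323761)), 303907), 740687) = Mul(Add(Mul(6874627046401, Rational(1, 323761)), 303907), 740687) = Mul(Add(Rational(6874627046401, 323761), 303907), 740687) = Mul(Rational(6973020280628, 323761), 740687) = Rational(5164825472597511436, 323761)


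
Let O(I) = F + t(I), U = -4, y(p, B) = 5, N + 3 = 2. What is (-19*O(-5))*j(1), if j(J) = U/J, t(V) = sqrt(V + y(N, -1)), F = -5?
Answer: -380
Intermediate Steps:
N = -1 (N = -3 + 2 = -1)
t(V) = sqrt(5 + V) (t(V) = sqrt(V + 5) = sqrt(5 + V))
O(I) = -5 + sqrt(5 + I)
j(J) = -4/J
(-19*O(-5))*j(1) = (-19*(-5 + sqrt(5 - 5)))*(-4/1) = (-19*(-5 + sqrt(0)))*(-4*1) = -19*(-5 + 0)*(-4) = -19*(-5)*(-4) = 95*(-4) = -380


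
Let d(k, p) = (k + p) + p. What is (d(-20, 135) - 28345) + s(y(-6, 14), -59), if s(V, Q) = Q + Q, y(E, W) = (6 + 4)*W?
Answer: -28213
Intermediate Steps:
y(E, W) = 10*W
s(V, Q) = 2*Q
d(k, p) = k + 2*p
(d(-20, 135) - 28345) + s(y(-6, 14), -59) = ((-20 + 2*135) - 28345) + 2*(-59) = ((-20 + 270) - 28345) - 118 = (250 - 28345) - 118 = -28095 - 118 = -28213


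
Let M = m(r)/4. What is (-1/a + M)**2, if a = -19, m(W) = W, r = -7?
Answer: 16641/5776 ≈ 2.8811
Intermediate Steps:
M = -7/4 ≈ -1.7500
(-1/a + M)**2 = (-1/(-19) - 7/4)**2 = (-1*(-1/19) - 7/4)**2 = (1/19 - 7/4)**2 = (-129/76)**2 = 16641/5776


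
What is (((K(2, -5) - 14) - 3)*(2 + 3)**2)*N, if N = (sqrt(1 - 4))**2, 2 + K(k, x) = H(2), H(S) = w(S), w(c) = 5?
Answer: 1050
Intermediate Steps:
H(S) = 5
K(k, x) = 3 (K(k, x) = -2 + 5 = 3)
N = -3 (N = (sqrt(-3))**2 = (I*sqrt(3))**2 = -3)
(((K(2, -5) - 14) - 3)*(2 + 3)**2)*N = (((3 - 14) - 3)*(2 + 3)**2)*(-3) = ((-11 - 3)*5**2)*(-3) = -14*25*(-3) = -350*(-3) = 1050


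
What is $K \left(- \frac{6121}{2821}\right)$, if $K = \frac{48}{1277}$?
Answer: $- \frac{293808}{3602417} \approx -0.081559$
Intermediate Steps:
$K = \frac{48}{1277}$ ($K = 48 \cdot \frac{1}{1277} = \frac{48}{1277} \approx 0.037588$)
$K \left(- \frac{6121}{2821}\right) = \frac{48 \left(- \frac{6121}{2821}\right)}{1277} = \frac{48 \left(\left(-6121\right) \frac{1}{2821}\right)}{1277} = \frac{48}{1277} \left(- \frac{6121}{2821}\right) = - \frac{293808}{3602417}$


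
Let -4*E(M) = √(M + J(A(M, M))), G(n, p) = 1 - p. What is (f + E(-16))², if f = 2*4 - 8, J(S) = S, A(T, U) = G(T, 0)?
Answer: -15/16 ≈ -0.93750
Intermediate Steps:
A(T, U) = 1 (A(T, U) = 1 - 1*0 = 1 + 0 = 1)
f = 0 (f = 8 - 8 = 0)
E(M) = -√(1 + M)/4 (E(M) = -√(M + 1)/4 = -√(1 + M)/4)
(f + E(-16))² = (0 - √(1 - 16)/4)² = (0 - I*√15/4)² = (-I*√15/4)² = -15/16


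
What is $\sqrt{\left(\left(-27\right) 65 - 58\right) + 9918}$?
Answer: $\sqrt{8105} \approx 90.028$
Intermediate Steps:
$\sqrt{\left(\left(-27\right) 65 - 58\right) + 9918} = \sqrt{\left(-1755 - 58\right) + 9918} = \sqrt{-1813 + 9918} = \sqrt{8105}$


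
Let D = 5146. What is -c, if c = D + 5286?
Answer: -10432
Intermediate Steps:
c = 10432 (c = 5146 + 5286 = 10432)
-c = -1*10432 = -10432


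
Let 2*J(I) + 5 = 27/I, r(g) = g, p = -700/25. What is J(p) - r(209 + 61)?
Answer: -15287/56 ≈ -272.98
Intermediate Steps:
p = -28 (p = -700*1/25 = -28)
J(I) = -5/2 + 27/(2*I) (J(I) = -5/2 + (27/I)/2 = -5/2 + 27/(2*I))
J(p) - r(209 + 61) = (½)*(27 - 5*(-28))/(-28) - (209 + 61) = (½)*(-1/28)*(27 + 140) - 1*270 = (½)*(-1/28)*167 - 270 = -167/56 - 270 = -15287/56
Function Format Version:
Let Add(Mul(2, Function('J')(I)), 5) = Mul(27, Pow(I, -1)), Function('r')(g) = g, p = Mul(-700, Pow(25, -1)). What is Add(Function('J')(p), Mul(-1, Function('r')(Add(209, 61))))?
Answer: Rational(-15287, 56) ≈ -272.98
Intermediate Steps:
p = -28 (p = Mul(-700, Rational(1, 25)) = -28)
Function('J')(I) = Add(Rational(-5, 2), Mul(Rational(27, 2), Pow(I, -1))) (Function('J')(I) = Add(Rational(-5, 2), Mul(Rational(1, 2), Mul(27, Pow(I, -1)))) = Add(Rational(-5, 2), Mul(Rational(27, 2), Pow(I, -1))))
Add(Function('J')(p), Mul(-1, Function('r')(Add(209, 61)))) = Add(Mul(Rational(1, 2), Pow(-28, -1), Add(27, Mul(-5, -28))), Mul(-1, Add(209, 61))) = Add(Mul(Rational(1, 2), Rational(-1, 28), Add(27, 140)), Mul(-1, 270)) = Add(Mul(Rational(1, 2), Rational(-1, 28), 167), -270) = Add(Rational(-167, 56), -270) = Rational(-15287, 56)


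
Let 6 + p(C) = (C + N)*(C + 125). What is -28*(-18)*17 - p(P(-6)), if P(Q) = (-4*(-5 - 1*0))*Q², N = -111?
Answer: -506031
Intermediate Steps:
P(Q) = 20*Q² (P(Q) = (-4*(-5 + 0))*Q² = (-4*(-5))*Q² = 20*Q²)
p(C) = -6 + (-111 + C)*(125 + C) (p(C) = -6 + (C - 111)*(C + 125) = -6 + (-111 + C)*(125 + C))
-28*(-18)*17 - p(P(-6)) = -28*(-18)*17 - (-13881 + (20*(-6)²)² + 14*(20*(-6)²)) = 504*17 - (-13881 + (20*36)² + 14*(20*36)) = 8568 - (-13881 + 720² + 14*720) = 8568 - (-13881 + 518400 + 10080) = 8568 - 1*514599 = 8568 - 514599 = -506031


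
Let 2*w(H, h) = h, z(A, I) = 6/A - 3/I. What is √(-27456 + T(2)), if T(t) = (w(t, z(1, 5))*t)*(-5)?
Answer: I*√27483 ≈ 165.78*I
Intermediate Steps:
z(A, I) = -3/I + 6/A
w(H, h) = h/2
T(t) = -27*t/2 (T(t) = (((-3/5 + 6/1)/2)*t)*(-5) = (((-3*⅕ + 6*1)/2)*t)*(-5) = (((-⅗ + 6)/2)*t)*(-5) = (((½)*(27/5))*t)*(-5) = (27*t/10)*(-5) = -27*t/2)
√(-27456 + T(2)) = √(-27456 - 27/2*2) = √(-27456 - 27) = √(-27483) = I*√27483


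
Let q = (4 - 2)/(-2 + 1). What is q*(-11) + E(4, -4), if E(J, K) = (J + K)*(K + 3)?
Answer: 22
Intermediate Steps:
q = -2 (q = 2/(-1) = 2*(-1) = -2)
E(J, K) = (3 + K)*(J + K) (E(J, K) = (J + K)*(3 + K) = (3 + K)*(J + K))
q*(-11) + E(4, -4) = -2*(-11) + ((-4)**2 + 3*4 + 3*(-4) + 4*(-4)) = 22 + (16 + 12 - 12 - 16) = 22 + 0 = 22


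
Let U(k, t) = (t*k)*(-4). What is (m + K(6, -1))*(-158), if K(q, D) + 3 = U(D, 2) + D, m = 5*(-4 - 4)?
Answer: 5688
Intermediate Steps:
U(k, t) = -4*k*t (U(k, t) = (k*t)*(-4) = -4*k*t)
m = -40 (m = 5*(-8) = -40)
K(q, D) = -3 - 7*D (K(q, D) = -3 + (-4*D*2 + D) = -3 + (-8*D + D) = -3 - 7*D)
(m + K(6, -1))*(-158) = (-40 + (-3 - 7*(-1)))*(-158) = (-40 + (-3 + 7))*(-158) = (-40 + 4)*(-158) = -36*(-158) = 5688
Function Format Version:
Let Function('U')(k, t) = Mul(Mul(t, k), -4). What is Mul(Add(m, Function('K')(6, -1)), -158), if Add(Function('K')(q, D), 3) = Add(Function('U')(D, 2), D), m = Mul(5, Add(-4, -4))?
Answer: 5688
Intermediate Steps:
Function('U')(k, t) = Mul(-4, k, t) (Function('U')(k, t) = Mul(Mul(k, t), -4) = Mul(-4, k, t))
m = -40 (m = Mul(5, -8) = -40)
Function('K')(q, D) = Add(-3, Mul(-7, D)) (Function('K')(q, D) = Add(-3, Add(Mul(-4, D, 2), D)) = Add(-3, Add(Mul(-8, D), D)) = Add(-3, Mul(-7, D)))
Mul(Add(m, Function('K')(6, -1)), -158) = Mul(Add(-40, Add(-3, Mul(-7, -1))), -158) = Mul(Add(-40, Add(-3, 7)), -158) = Mul(Add(-40, 4), -158) = Mul(-36, -158) = 5688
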